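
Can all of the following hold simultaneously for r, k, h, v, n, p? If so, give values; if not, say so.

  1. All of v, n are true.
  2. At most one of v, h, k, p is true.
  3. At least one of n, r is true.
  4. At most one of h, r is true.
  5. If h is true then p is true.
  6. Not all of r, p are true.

r: False; k: False; h: False; v: True; n: True; p: False

  (1) {v, n}: all 2 true ✓
  (2) {v, h, k, p}: 1 true — at most one ✓
  (3) {n, r}: 1 true — at least one ✓
  (4) {h, r}: 0 true — at most one ✓
  (5) h=F ⇒ p: vacuous ✓
  (6) {r, p}: 0/2 true — not all ✓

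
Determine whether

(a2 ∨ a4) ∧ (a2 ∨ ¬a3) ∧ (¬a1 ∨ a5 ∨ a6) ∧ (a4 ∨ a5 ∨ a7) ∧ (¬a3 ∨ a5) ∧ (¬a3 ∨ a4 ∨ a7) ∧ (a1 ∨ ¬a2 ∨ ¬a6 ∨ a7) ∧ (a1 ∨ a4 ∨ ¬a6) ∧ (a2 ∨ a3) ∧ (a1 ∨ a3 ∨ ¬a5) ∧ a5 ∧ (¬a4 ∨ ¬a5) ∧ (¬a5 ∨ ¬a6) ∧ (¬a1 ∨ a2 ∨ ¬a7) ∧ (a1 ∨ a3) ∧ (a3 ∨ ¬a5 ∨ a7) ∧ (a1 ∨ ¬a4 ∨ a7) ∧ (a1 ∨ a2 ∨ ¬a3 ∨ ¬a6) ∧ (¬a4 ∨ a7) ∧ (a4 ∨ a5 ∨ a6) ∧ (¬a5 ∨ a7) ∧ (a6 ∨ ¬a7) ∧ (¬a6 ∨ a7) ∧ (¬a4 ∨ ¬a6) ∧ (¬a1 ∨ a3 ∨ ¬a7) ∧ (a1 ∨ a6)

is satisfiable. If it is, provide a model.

The formula is unsatisfiable.

Case a5 = True:
  (¬a4 ∨ ¬a5) forces a4 = False.
  (a2 ∨ a4) forces a2 = True.
  (¬a5 ∨ ¬a6) forces a6 = False.
  (¬a5 ∨ a7) forces a7 = True.
  Clause (a6 ∨ ¬a7) is falsified — contradiction.
Case a5 = False:
  Clause (a5) is falsified — contradiction.
Both cases fail, so the formula is unsatisfiable.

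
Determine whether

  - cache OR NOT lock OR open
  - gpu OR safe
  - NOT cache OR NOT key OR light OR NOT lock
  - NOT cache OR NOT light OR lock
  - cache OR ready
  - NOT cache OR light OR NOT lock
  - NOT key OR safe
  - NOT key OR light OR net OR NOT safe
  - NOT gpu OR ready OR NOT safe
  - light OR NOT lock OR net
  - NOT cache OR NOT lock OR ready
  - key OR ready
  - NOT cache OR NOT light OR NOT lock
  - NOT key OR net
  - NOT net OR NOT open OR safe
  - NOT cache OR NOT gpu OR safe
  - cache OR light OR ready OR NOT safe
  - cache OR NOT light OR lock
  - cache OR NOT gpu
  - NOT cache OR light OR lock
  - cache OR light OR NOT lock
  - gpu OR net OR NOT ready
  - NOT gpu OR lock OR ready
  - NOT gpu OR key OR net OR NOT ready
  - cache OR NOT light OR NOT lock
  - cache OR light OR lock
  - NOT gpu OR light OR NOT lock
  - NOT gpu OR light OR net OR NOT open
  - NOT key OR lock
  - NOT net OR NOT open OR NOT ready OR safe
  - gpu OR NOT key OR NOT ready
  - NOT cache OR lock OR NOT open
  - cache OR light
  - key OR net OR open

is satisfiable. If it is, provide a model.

Unsatisfiable — no assignment works.

Case light = True:
  If cache = True:
    (NOT cache OR NOT light OR lock) forces lock = True.
    clause (NOT cache OR NOT light OR NOT lock) is falsified.
  If cache = False:
    (cache OR ready) forces ready = True.
    (cache OR NOT light OR lock) forces lock = True.
    clause (cache OR NOT light OR NOT lock) is falsified.
  Every sub-case reaches a contradiction.
Case light = False:
  (cache OR light) forces cache = True.
  (NOT cache OR light OR NOT lock) forces lock = False.
  Clause (NOT cache OR light OR lock) is falsified — contradiction.
Both cases fail, so the formula is unsatisfiable.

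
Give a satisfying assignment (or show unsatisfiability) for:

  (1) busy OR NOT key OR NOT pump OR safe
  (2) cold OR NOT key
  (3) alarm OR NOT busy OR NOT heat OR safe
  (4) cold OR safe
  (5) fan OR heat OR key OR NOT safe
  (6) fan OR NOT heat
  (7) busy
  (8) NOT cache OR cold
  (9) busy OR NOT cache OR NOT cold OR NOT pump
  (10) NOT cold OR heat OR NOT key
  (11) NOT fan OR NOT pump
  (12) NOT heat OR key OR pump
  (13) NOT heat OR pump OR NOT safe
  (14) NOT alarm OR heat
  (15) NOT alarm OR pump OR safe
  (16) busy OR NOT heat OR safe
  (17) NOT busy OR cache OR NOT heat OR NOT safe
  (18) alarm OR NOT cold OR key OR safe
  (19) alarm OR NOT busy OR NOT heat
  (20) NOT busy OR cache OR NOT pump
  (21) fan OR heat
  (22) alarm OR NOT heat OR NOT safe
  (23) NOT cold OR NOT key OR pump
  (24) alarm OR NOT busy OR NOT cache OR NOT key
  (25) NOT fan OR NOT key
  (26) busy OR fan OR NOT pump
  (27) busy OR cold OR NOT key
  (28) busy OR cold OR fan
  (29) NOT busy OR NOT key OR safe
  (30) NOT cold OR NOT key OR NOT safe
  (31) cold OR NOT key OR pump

Unit clause (busy) forces busy = True.
Set cold = False.
  then (cold OR NOT key) forces key = False.
  then (cold OR safe) forces safe = True.
  then (NOT cache OR cold) forces cache = False.
  then (NOT busy OR cache OR NOT heat OR NOT safe) forces heat = False.
  then (NOT busy OR cache OR NOT pump) forces pump = False.
  then (fan OR heat) forces fan = True.
  then (NOT alarm OR heat) forces alarm = False.
All clauses satisfied.

cold: False, pump: False, alarm: False, fan: True, key: False, busy: True, heat: False, safe: True, cache: False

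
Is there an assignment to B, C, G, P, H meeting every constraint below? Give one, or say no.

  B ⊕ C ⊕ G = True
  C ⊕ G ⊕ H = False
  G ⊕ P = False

B = True; C = False; G = False; P = False; H = False

B ⊕ C ⊕ G = T ⊕ F ⊕ F = True ✓
C ⊕ G ⊕ H = F ⊕ F ⊕ F = False ✓
G ⊕ P = F ⊕ F = False ✓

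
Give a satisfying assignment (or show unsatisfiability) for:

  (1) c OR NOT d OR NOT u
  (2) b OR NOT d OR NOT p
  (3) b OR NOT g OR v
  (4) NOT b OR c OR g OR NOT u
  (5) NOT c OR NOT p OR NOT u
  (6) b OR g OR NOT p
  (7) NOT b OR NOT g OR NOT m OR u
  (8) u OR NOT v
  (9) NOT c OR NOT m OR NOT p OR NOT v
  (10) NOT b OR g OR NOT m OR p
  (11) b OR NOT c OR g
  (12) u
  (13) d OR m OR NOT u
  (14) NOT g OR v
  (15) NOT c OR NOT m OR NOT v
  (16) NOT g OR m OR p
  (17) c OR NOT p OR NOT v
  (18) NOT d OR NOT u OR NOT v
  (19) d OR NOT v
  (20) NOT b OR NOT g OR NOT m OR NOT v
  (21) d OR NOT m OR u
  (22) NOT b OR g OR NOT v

d = False; v = False; c = False; p = False; m = True; g = False; b = False; u = True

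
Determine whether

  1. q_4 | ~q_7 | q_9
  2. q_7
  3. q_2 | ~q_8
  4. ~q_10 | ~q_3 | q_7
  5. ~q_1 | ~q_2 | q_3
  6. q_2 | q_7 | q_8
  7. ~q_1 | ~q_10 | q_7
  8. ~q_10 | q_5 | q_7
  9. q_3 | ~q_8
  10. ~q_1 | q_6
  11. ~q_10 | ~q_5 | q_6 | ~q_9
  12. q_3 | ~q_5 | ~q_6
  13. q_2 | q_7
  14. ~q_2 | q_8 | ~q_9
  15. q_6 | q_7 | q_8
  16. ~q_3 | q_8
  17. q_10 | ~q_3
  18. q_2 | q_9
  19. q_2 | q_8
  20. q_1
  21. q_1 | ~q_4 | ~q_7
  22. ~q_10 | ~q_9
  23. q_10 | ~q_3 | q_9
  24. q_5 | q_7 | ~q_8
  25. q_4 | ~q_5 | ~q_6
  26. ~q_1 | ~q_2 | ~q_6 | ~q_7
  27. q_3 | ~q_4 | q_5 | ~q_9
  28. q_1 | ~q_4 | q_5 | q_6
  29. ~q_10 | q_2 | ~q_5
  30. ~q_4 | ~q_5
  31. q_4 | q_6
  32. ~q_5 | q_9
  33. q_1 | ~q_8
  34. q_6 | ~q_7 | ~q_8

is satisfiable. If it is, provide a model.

Case q_1 = True:
  (q_7) forces q_7 = True.
  (~q_1 | q_6) forces q_6 = True.
  (~q_1 | ~q_2 | ~q_6 | ~q_7) forces q_2 = False.
  (q_2 | ~q_8) forces q_8 = False.
  Clause (q_2 | q_8) is falsified — contradiction.
Case q_1 = False:
  Clause (q_1) is falsified — contradiction.
Both cases fail, so the formula is unsatisfiable.

Unsatisfiable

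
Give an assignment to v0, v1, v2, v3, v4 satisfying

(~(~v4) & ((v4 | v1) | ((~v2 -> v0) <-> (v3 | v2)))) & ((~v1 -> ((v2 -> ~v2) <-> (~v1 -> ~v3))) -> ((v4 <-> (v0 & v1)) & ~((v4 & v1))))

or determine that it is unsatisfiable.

v0 = False, v1 = False, v2 = True, v3 = False, v4 = True

  ~(~v4) & ((v4 | v1) | ((~v2 -> v0) <-> (v3 | v2))) = True
    ~(~v4) = True
      ~v4 = False
    (v4 | v1) | ((~v2 -> v0) <-> (v3 | v2)) = True
      v4 | v1 = True
      (~v2 -> v0) <-> (v3 | v2) = True
        ~v2 -> v0 = True
          ~v2 = False
        v3 | v2 = True
  (~v1 -> ((v2 -> ~v2) <-> (~v1 -> ~v3))) -> ((v4 <-> (v0 & v1)) & ~((v4 & v1))) = True
    ~v1 -> ((v2 -> ~v2) <-> (~v1 -> ~v3)) = False
      ~v1 = True
      (v2 -> ~v2) <-> (~v1 -> ~v3) = False
        v2 -> ~v2 = False
          ~v2 = False
        ~v1 -> ~v3 = True
          ~v1 = True
          ~v3 = True
    (v4 <-> (v0 & v1)) & ~((v4 & v1)) = False
      v4 <-> (v0 & v1) = False
        v0 & v1 = False
      ~((v4 & v1)) = True
        v4 & v1 = False
Both conjuncts True, so the formula holds.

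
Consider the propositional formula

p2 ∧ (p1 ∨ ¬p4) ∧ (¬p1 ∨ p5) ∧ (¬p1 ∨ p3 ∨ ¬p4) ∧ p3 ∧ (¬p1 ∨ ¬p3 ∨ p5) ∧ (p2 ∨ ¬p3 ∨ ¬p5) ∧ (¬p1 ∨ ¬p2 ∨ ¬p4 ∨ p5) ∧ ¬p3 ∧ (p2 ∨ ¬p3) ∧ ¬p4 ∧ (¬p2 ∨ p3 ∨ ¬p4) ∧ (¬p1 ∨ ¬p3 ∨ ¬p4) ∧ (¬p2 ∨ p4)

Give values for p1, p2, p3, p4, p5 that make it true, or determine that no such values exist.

UNSATISFIABLE

Case p3 = True:
  Clause (¬p3) is falsified — contradiction.
Case p3 = False:
  Clause (p3) is falsified — contradiction.
Both cases fail, so the formula is unsatisfiable.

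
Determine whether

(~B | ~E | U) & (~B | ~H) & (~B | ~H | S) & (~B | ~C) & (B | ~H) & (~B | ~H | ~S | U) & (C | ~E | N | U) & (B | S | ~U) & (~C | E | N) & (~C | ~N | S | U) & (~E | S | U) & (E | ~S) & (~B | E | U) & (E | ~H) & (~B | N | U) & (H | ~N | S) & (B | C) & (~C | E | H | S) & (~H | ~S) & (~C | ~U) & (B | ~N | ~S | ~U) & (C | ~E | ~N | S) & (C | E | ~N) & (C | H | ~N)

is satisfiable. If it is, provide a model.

C = False, B = True, N = False, H = False, E = True, S = False, U = True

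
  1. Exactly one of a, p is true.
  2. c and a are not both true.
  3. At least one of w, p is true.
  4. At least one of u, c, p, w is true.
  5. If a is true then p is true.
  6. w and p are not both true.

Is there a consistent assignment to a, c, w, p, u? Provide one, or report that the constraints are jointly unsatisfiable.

a = False; c = False; w = False; p = True; u = False

  (1) {a, p}: 1 true — exactly one ✓
  (2) c=F, a=F — not both ✓
  (3) {w, p}: 1 true — at least one ✓
  (4) {u, c, p, w}: 1 true — at least one ✓
  (5) a=F ⇒ p: vacuous ✓
  (6) w=F, p=T — not both ✓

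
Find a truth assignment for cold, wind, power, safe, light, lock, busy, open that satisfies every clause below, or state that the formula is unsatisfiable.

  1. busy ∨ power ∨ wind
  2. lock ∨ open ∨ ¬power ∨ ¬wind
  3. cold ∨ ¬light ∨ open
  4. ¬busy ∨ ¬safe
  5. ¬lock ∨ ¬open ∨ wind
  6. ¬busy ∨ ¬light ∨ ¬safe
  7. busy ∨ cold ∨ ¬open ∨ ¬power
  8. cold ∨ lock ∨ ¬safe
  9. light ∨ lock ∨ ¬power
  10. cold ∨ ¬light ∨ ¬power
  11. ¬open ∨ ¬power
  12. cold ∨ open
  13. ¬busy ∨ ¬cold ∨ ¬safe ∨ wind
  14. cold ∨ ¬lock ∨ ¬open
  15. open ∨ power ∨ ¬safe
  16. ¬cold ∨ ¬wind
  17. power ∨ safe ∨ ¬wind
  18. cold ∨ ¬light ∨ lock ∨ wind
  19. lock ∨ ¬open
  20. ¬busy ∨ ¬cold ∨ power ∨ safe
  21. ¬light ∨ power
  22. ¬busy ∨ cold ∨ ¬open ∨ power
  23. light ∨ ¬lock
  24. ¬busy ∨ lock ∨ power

Try cold = False:
  (cold ∨ open) forces open = True.
  (¬open ∨ ¬power) forces power = False.
  (cold ∨ ¬lock ∨ ¬open) forces lock = False.
  clause (lock ∨ ¬open) is falsified — backtrack.
So cold = True.
  then (¬cold ∨ ¬wind) forces wind = False.
Try power = False:
  (busy ∨ power ∨ wind) forces busy = True.
  (¬busy ∨ ¬safe) forces safe = False.
  clause (¬busy ∨ ¬cold ∨ power ∨ safe) is falsified — backtrack.
So power = True.
  then (¬open ∨ ¬power) forces open = False.
Set safe = False.
Set light = True.
Set lock = False.
Set busy = True.
All clauses satisfied.

cold = True; wind = False; power = True; safe = False; light = True; lock = False; busy = True; open = False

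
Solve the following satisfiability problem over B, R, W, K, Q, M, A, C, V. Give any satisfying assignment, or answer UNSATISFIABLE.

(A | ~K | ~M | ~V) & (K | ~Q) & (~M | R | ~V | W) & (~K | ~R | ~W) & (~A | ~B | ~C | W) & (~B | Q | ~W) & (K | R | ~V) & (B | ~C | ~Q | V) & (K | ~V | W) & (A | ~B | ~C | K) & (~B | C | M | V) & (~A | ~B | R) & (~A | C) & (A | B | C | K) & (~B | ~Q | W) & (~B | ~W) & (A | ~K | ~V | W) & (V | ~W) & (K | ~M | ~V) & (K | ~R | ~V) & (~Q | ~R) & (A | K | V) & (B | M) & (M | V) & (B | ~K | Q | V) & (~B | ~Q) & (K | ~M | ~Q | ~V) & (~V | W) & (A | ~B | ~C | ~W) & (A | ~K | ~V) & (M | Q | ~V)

Set B = False.
  then (B | M) forces M = True.
Set R = False.
Set W = False.
  then (~M | R | ~V | W) forces V = False.
Set K = False.
  then (K | ~Q) forces Q = False.
  then (A | K | V) forces A = True.
  then (~A | C) forces C = True.
All clauses satisfied.

B: False, R: False, W: False, K: False, Q: False, M: True, A: True, C: True, V: False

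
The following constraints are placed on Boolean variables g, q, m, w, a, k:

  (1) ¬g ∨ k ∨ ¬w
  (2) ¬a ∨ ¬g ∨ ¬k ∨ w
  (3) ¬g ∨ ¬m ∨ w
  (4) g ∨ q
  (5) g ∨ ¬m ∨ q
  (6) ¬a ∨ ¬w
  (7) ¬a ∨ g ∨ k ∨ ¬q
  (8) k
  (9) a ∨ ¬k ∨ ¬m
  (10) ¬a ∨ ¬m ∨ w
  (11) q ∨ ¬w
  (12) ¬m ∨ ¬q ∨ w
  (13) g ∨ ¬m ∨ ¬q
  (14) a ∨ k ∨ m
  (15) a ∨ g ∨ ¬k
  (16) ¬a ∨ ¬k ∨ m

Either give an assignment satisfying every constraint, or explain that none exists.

g = True, q = True, m = False, w = True, a = False, k = True

Unit clause (k) forces k = True.
Try g = False:
  (g ∨ q) forces q = True.
  (g ∨ ¬m ∨ ¬q) forces m = False.
  (a ∨ g ∨ ¬k) forces a = True.
  clause (¬a ∨ ¬k ∨ m) is falsified — backtrack.
So g = True.
Set q = True.
Try m = True:
  (¬g ∨ ¬m ∨ w) forces w = True.
  (¬a ∨ ¬w) forces a = False.
  clause (a ∨ ¬k ∨ ¬m) is falsified — backtrack.
So m = False.
  then (¬a ∨ ¬k ∨ m) forces a = False.
Set w = True.
All clauses satisfied.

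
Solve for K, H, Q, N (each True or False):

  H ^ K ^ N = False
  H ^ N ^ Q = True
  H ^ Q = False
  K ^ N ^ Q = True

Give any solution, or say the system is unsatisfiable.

Adding constraints 1, 3, 4 mod 2: every variable appears an even number of times on the left, so the left side is 0.
But the right sides sum to 1 (mod 2). 0 ≠ 1 — the system is inconsistent.

The formula is unsatisfiable.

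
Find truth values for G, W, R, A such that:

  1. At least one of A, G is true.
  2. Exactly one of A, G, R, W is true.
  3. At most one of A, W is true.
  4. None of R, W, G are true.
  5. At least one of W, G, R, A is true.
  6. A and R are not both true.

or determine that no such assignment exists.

G: False, W: False, R: False, A: True

  (1) {A, G}: 1 true — at least one ✓
  (2) {A, G, R, W}: 1 true — exactly one ✓
  (3) {A, W}: 1 true — at most one ✓
  (4) {R, W, G}: 0 true — none ✓
  (5) {W, G, R, A}: 1 true — at least one ✓
  (6) A=T, R=F — not both ✓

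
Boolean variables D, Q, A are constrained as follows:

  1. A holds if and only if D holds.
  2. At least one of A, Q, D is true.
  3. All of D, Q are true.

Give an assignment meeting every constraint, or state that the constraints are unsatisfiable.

D = True, Q = True, A = True

  (1) A=T, D=T — same ✓
  (2) {A, Q, D}: 3 true — at least one ✓
  (3) {D, Q}: all 2 true ✓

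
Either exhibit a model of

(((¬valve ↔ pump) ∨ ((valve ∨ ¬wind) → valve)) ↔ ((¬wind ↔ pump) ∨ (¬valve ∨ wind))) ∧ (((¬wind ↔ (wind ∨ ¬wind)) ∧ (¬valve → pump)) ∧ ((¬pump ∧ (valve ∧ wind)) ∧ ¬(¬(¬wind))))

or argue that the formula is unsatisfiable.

Unsatisfiable — no assignment works.

Case wind = True: the conjunct ¬wind ↔ (wind ∨ ¬wind) becomes ¬True ↔ (True ∨ False) = False.
Case wind = False: the conjunct wind is False.
Both cases fail — unsatisfiable.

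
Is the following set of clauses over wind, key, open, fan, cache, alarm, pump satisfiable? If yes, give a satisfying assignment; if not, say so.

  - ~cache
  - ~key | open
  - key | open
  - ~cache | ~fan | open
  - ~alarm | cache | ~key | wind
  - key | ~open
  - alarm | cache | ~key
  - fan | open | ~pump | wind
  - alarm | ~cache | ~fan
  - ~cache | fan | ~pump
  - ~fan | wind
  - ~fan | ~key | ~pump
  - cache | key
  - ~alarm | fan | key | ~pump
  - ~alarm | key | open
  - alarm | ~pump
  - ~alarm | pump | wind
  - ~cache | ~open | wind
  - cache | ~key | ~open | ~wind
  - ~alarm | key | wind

Case cache = True:
  Clause (~cache) is falsified — contradiction.
Case cache = False:
  (cache | key) forces key = True.
  (~key | open) forces open = True.
  (alarm | cache | ~key) forces alarm = True.
  (~alarm | cache | ~key | wind) forces wind = True.
  Clause (cache | ~key | ~open | ~wind) is falsified — contradiction.
Both cases fail, so the formula is unsatisfiable.

Unsatisfiable — no assignment works.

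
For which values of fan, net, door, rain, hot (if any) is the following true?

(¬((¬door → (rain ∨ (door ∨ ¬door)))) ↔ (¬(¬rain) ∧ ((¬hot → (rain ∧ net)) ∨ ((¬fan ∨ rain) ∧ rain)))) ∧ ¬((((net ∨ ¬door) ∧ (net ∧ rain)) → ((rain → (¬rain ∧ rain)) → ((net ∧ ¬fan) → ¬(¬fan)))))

Unsatisfiable — no assignment works.

The conjunct ¬((((net ∨ ¬door) ∧ (net ∧ rain)) → ((rain → (¬rain ∧ rain)) → ((net ∧ ¬fan) → ¬(¬fan))))) is unsatisfiable on its own:
  rain = True: this becomes ¬((((net ∨ ¬door) ∧ net) → True)) = False.
  rain = False: this becomes ¬((False → ((net ∧ ¬fan) → ¬(¬fan)))) = False.
So the whole conjunction is unsatisfiable.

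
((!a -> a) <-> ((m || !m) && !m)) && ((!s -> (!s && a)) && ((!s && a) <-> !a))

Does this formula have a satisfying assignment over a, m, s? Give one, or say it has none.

a=T, m=F, s=T

  (!a -> a) <-> ((m || !m) && !m) = True
    !a -> a = True
      !a = False
    (m || !m) && !m = True
      m || !m = True
        !m = True
      !m = True
  (!s -> (!s && a)) && ((!s && a) <-> !a) = True
    !s -> (!s && a) = True
      !s = False
      !s && a = False
        !s = False
    (!s && a) <-> !a = True
      !s && a = False
        !s = False
      !a = False
Both conjuncts True, so the formula holds.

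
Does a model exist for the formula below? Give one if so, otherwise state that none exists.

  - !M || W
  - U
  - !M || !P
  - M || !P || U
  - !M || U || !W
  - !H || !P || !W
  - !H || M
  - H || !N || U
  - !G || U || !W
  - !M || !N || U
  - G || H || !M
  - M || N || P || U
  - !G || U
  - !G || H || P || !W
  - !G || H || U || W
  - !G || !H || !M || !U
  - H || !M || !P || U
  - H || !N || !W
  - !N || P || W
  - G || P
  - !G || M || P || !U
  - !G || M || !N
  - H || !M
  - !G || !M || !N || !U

Unit clause (U) forces U = True.
Set G = True.
Try H = True:
  (!H || M) forces M = True.
  clause (!G || !H || !M || !U) is falsified — backtrack.
So H = False.
  then (H || !M) forces M = False.
  then (!G || M || P || !U) forces P = True.
  then (!G || M || !N) forces N = False.
Set W = False.
All clauses satisfied.

G: True; U: True; H: False; N: False; W: False; M: False; P: True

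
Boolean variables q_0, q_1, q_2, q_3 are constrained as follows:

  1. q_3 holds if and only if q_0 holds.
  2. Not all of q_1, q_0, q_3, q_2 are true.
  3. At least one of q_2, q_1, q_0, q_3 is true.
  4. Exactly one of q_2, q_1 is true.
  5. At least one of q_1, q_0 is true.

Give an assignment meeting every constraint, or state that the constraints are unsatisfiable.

q_0: True, q_1: True, q_2: False, q_3: True

  (1) q_3=T, q_0=T — same ✓
  (2) {q_1, q_0, q_3, q_2}: 3/4 true — not all ✓
  (3) {q_2, q_1, q_0, q_3}: 3 true — at least one ✓
  (4) {q_2, q_1}: 1 true — exactly one ✓
  (5) {q_1, q_0}: 2 true — at least one ✓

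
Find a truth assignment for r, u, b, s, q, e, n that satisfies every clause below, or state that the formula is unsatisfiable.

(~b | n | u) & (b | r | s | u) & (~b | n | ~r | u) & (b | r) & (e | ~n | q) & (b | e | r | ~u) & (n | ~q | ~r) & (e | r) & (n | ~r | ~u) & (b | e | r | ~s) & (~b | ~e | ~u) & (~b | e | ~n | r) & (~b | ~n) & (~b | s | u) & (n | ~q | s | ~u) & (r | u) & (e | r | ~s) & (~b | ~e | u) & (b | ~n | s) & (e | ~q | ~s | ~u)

r=T, u=F, b=F, s=T, q=F, e=T, n=F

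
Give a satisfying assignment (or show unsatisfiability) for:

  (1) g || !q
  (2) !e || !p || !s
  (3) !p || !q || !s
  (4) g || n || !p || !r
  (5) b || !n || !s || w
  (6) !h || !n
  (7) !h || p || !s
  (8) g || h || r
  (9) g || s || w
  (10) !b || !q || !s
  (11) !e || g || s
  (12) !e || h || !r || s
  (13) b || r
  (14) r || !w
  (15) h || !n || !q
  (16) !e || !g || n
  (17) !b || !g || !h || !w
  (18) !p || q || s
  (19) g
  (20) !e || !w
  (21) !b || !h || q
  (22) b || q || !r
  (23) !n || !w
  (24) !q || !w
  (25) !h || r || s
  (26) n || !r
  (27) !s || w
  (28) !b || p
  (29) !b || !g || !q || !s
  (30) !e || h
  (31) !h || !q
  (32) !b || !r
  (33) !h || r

Unit clause (g) forces g = True.
Try h = True:
  (!h || !n) forces n = False.
  (!e || !g || n) forces e = False.
  (n || !r) forces r = False.
  clause (!h || r) is falsified — backtrack.
So h = False.
  then (!e || h) forces e = False.
Set n = False.
  then (n || !r) forces r = False.
  then (b || r) forces b = True.
  then (r || !w) forces w = False.
  then (!s || w) forces s = False.
  then (!b || p) forces p = True.
  then (!p || q || s) forces q = True.
All clauses satisfied.

h = False; n = False; r = False; b = True; q = True; g = True; e = False; s = False; p = True; w = False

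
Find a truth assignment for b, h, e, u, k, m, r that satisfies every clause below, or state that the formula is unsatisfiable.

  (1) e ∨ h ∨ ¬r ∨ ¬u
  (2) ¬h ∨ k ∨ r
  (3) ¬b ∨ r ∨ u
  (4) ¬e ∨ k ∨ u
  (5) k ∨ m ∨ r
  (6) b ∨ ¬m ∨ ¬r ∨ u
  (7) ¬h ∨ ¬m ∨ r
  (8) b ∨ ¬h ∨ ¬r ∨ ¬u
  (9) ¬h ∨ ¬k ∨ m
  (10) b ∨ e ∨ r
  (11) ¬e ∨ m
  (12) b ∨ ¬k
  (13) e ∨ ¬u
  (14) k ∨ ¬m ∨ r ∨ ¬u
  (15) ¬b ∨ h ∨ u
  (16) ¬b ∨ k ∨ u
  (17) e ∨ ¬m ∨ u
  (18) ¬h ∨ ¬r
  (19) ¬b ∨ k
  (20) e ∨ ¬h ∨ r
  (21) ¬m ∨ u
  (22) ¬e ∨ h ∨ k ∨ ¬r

b: True; h: False; e: True; u: True; k: True; m: True; r: True

Set b = True.
  then (¬b ∨ k) forces k = True.
Try h = True:
  (¬h ∨ ¬k ∨ m) forces m = True.
  (¬h ∨ ¬m ∨ r) forces r = True.
  clause (¬h ∨ ¬r) is falsified — backtrack.
So h = False.
  then (¬b ∨ h ∨ u) forces u = True.
  then (e ∨ ¬u) forces e = True.
  then (¬e ∨ m) forces m = True.
Set r = True.
All clauses satisfied.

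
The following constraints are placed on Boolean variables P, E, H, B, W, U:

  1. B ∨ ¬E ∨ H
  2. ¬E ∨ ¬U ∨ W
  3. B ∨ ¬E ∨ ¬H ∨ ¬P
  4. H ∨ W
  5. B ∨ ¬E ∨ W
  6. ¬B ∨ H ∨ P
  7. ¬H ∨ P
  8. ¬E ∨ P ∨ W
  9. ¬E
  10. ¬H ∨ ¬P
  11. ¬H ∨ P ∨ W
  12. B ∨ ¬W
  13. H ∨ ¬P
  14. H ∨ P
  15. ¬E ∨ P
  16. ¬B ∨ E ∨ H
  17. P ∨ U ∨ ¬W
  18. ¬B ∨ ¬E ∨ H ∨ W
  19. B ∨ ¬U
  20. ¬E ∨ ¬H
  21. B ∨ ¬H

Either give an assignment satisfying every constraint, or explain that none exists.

UNSATISFIABLE

Case P = True:
  (¬E) forces E = False.
  (¬H ∨ ¬P) forces H = False.
  Clause (H ∨ ¬P) is falsified — contradiction.
Case P = False:
  (¬H ∨ P) forces H = False.
  Clause (H ∨ P) is falsified — contradiction.
Both cases fail, so the formula is unsatisfiable.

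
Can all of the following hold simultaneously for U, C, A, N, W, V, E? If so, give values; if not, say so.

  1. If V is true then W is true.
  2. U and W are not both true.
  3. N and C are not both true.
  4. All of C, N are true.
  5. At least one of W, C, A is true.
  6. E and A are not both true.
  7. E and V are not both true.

Case C = True:
  (3) with C=T forces N = False.
  Constraint (4) is violated (N=F) — contradiction.
Case C = False:
  Constraint (4) is violated (C=F) — contradiction.
Both cases fail — unsatisfiable.

The formula is unsatisfiable.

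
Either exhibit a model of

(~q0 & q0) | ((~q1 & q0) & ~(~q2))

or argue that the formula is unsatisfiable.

q0=T, q1=F, q2=T

  (~q0 & q0) | ((~q1 & q0) & ~(~q2)) = True
    ~q0 & q0 = False
      ~q0 = False
    (~q1 & q0) & ~(~q2) = True
      ~q1 & q0 = True
        ~q1 = True
      ~(~q2) = True
        ~q2 = False
The formula evaluates to True.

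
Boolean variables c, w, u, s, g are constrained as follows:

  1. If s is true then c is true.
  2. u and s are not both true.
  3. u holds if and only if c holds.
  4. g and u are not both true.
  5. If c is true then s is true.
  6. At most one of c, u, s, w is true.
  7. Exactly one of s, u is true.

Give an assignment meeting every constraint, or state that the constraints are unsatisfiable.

Case c = True:
  (3) with c=T forces u = True.
  Constraint (6) is violated (c=T, u=T) — contradiction.
Case c = False:
  (1) with c=F forces s = False.
  (3) with c=F forces u = False.
  Constraint (7) is violated (s=F, u=F) — contradiction.
Both cases fail — unsatisfiable.

No satisfying assignment exists.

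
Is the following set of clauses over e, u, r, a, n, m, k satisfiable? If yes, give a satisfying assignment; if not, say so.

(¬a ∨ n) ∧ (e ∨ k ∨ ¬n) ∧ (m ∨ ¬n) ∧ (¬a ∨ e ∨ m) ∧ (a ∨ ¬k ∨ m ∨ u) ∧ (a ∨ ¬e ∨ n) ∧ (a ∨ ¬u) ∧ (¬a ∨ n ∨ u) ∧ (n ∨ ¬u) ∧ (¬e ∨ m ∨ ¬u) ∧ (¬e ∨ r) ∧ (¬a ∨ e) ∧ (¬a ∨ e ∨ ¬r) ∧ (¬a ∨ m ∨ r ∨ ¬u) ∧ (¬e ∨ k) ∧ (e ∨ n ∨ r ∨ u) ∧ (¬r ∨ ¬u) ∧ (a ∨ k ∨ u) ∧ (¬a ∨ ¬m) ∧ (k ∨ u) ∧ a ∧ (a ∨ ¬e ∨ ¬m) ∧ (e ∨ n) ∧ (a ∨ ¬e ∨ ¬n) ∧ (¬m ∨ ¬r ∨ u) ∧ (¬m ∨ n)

Case a = True:
  (¬a ∨ n) forces n = True.
  (m ∨ ¬n) forces m = True.
  Clause (¬a ∨ ¬m) is falsified — contradiction.
Case a = False:
  Clause (a) is falsified — contradiction.
Both cases fail, so the formula is unsatisfiable.

Unsatisfiable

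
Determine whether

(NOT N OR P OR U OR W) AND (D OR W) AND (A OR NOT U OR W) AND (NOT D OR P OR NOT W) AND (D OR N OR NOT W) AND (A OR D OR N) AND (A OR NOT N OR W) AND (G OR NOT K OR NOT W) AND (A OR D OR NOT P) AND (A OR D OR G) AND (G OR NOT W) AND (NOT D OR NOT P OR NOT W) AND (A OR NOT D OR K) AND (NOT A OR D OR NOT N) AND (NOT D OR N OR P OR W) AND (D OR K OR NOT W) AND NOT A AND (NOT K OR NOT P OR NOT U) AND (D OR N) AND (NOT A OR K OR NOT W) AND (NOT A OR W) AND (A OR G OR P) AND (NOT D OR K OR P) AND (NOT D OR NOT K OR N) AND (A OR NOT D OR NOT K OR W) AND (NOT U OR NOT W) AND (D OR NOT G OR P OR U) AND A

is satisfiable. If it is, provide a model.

Case A = True:
  Clause (NOT A) is falsified — contradiction.
Case A = False:
  Clause (A) is falsified — contradiction.
Both cases fail, so the formula is unsatisfiable.

Unsatisfiable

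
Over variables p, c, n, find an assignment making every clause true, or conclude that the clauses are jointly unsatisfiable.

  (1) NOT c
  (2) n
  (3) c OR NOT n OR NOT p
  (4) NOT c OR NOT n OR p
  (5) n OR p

Unit clause (NOT c) forces c = False.
Unit clause (n) forces n = True.
In (c OR NOT n OR NOT p) only NOT p is left, so p = False.
Check each clause:
  (NOT c): NOT c holds.
  (n): n holds.
  (c OR NOT n OR NOT p): NOT p holds.
  (NOT c OR NOT n OR p): NOT c holds.
  (n OR p): n holds.
All clauses satisfied.

p=F, c=F, n=T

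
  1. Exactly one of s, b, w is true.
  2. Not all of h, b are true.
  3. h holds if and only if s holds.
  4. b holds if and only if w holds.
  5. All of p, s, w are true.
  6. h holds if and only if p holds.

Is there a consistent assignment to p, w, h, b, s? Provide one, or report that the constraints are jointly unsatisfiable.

Case w = True:
  (1) with w=T forces s = False.
  Constraint (5) is violated (s=F) — contradiction.
Case w = False:
  Constraint (5) is violated (w=F) — contradiction.
Both cases fail — unsatisfiable.

Unsatisfiable — no assignment works.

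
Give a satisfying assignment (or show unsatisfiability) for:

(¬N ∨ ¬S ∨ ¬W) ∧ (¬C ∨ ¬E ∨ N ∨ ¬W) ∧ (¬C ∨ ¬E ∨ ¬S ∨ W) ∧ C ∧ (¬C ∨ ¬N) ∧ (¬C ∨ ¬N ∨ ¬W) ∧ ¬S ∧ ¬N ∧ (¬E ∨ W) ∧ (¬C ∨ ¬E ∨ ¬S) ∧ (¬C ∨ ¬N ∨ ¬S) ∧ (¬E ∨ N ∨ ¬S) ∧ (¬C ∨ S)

UNSATISFIABLE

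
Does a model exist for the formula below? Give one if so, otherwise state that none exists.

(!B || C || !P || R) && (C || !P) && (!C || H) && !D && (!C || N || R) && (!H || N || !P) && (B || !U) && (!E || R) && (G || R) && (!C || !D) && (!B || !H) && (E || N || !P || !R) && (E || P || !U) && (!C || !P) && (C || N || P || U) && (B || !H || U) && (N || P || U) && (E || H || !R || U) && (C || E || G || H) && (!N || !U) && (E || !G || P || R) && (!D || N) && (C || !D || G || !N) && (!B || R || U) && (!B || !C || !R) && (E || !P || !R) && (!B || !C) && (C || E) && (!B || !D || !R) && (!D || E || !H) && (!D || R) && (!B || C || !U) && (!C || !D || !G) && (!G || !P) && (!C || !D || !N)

Unit clause (!D) forces D = False.
Set N = True.
  then (!N || !U) forces U = False.
Try P = True:
  (C || !P) forces C = True.
  clause (!C || !P) is falsified — backtrack.
So P = False.
Set C = False.
  then (C || E) forces E = True.
  then (!E || R) forces R = True.
Set B = True.
  then (!B || !H) forces H = False.
Set G = True.
All clauses satisfied.

D = False, N = True, P = False, C = False, B = True, E = True, H = False, U = False, R = True, G = True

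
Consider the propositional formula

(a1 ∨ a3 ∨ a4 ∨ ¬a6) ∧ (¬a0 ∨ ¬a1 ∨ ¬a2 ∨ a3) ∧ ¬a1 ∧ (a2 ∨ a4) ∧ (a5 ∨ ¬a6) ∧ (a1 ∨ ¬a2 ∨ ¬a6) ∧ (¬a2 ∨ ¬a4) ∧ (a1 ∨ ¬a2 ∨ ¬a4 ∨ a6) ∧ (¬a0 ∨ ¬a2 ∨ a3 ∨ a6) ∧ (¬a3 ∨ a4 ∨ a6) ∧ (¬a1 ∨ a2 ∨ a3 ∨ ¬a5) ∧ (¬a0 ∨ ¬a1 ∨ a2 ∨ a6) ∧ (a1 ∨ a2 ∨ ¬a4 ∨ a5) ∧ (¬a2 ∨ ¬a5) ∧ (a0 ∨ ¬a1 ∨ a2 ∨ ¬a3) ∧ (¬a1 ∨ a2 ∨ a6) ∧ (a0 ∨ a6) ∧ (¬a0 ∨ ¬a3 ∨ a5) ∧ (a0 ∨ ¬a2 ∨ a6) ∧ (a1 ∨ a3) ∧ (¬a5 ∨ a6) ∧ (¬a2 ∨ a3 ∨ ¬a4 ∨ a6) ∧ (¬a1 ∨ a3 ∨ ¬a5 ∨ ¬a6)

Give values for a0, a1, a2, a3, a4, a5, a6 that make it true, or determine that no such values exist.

a0: True, a1: False, a2: False, a3: True, a4: True, a5: True, a6: True

Unit clause (¬a1) forces a1 = False.
In (a1 ∨ a3) only a3 is left, so a3 = True.
Set a0 = True.
  then (¬a0 ∨ ¬a3 ∨ a5) forces a5 = True.
  then (¬a5 ∨ a6) forces a6 = True.
  then (a1 ∨ ¬a2 ∨ ¬a6) forces a2 = False.
  then (a2 ∨ a4) forces a4 = True.
All clauses satisfied.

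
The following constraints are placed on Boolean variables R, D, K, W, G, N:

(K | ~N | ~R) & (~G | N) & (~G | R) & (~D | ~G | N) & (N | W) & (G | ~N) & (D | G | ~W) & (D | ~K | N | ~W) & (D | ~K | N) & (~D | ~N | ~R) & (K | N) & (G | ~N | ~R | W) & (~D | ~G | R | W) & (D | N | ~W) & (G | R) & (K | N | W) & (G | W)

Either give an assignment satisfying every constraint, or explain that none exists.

Try R = False:
  (~G | R) forces G = False.
  clause (G | R) is falsified — backtrack.
So R = True.
Set D = False.
Try K = False:
  (K | ~N | ~R) forces N = False.
  clause (K | N) is falsified — backtrack.
So K = True.
  then (D | ~K | N) forces N = True.
  then (G | ~N) forces G = True.
Set W = False.
All clauses satisfied.

R: True, D: False, K: True, W: False, G: True, N: True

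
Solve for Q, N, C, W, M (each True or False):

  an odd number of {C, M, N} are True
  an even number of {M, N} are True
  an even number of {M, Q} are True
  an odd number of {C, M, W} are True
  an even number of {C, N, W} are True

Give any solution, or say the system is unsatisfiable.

Adding constraints 2, 4, 5 mod 2: every variable appears an even number of times on the left, so the left side is 0.
But the right sides sum to 1 (mod 2). 0 ≠ 1 — the system is inconsistent.

Unsatisfiable — no assignment works.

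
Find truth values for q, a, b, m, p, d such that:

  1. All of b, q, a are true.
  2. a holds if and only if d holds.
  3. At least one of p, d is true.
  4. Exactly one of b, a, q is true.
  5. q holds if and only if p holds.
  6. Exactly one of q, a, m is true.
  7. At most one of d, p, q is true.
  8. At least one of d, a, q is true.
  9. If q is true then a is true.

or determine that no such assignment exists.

UNSATISFIABLE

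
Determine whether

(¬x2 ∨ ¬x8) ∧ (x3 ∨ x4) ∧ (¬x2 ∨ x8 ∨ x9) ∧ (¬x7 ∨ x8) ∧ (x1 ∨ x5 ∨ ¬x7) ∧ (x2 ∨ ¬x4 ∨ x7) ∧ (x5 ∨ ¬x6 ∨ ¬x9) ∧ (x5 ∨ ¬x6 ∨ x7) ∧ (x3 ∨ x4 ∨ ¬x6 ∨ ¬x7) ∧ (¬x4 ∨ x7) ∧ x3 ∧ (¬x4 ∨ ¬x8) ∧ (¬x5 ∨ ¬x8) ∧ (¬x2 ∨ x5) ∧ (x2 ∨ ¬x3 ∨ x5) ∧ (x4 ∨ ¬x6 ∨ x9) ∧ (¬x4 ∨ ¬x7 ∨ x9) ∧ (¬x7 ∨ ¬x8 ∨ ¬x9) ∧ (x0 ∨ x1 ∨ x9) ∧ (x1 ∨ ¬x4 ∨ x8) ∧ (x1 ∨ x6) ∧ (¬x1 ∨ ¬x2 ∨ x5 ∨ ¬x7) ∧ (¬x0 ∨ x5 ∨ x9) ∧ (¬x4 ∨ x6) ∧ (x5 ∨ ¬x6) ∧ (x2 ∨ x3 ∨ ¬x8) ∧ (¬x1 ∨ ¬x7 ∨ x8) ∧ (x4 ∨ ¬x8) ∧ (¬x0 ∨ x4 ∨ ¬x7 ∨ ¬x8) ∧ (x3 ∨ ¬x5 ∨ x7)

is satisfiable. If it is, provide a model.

Unit clause (x3) forces x3 = True.
Set x0 = True.
Set x1 = False.
  then (x1 ∨ x6) forces x6 = True.
  then (x5 ∨ ¬x6) forces x5 = True.
  then (¬x5 ∨ ¬x8) forces x8 = False.
  then (x1 ∨ ¬x4 ∨ x8) forces x4 = False.
  then (¬x7 ∨ x8) forces x7 = False.
  then (x4 ∨ ¬x6 ∨ x9) forces x9 = True.
Set x2 = True.
All clauses satisfied.

x0: True, x1: False, x2: True, x3: True, x4: False, x5: True, x6: True, x7: False, x8: False, x9: True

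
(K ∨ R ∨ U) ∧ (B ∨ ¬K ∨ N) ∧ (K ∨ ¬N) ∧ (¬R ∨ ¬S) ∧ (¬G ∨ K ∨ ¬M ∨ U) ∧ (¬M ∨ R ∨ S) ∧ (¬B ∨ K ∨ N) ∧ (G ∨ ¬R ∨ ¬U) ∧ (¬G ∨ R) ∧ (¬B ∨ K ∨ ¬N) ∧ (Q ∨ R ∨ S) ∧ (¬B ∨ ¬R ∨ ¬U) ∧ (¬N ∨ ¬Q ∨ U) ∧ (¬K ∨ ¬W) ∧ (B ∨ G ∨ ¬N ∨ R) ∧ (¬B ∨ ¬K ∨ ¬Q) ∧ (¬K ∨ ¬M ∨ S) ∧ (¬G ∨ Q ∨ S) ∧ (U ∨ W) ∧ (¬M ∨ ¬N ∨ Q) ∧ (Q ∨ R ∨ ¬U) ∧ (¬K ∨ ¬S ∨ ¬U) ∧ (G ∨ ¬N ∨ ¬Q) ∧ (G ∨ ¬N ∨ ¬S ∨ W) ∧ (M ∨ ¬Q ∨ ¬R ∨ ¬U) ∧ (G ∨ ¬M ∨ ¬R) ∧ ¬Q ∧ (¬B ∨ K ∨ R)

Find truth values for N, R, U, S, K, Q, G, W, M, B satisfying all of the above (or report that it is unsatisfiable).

Unit clause (¬Q) forces Q = False.
Set N = False.
Set R = True.
  then (¬R ∨ ¬S) forces S = False.
  then (¬G ∨ Q ∨ S) forces G = False.
  then (G ∨ ¬M ∨ ¬R) forces M = False.
  then (G ∨ ¬R ∨ ¬U) forces U = False.
  then (U ∨ W) forces W = True.
  then (¬K ∨ ¬W) forces K = False.
  then (¬B ∨ K ∨ N) forces B = False.
All clauses satisfied.

N = False, R = True, U = False, S = False, K = False, Q = False, G = False, W = True, M = False, B = False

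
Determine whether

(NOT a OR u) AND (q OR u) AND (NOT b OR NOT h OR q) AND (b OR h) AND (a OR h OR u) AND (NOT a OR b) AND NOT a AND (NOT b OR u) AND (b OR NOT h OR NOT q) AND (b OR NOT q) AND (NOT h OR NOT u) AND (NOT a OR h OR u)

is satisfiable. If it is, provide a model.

q=F, u=T, b=T, h=F, a=F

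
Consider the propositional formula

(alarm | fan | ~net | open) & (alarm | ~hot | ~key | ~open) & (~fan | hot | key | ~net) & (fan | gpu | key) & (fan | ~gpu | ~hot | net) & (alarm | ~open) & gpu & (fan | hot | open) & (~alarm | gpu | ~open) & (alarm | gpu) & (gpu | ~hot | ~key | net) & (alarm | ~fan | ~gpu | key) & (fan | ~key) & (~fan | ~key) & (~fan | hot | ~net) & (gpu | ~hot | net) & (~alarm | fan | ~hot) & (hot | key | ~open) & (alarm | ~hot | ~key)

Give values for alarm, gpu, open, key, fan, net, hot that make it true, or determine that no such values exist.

Unit clause (gpu) forces gpu = True.
Set alarm = True.
Set open = False.
Try key = True:
  (fan | ~key) forces fan = True.
  clause (~fan | ~key) is falsified — backtrack.
So key = False.
Try fan = False:
  (fan | hot | open) forces hot = True.
  clause (~alarm | fan | ~hot) is falsified — backtrack.
So fan = True.
Set net = False.
Set hot = False.
All clauses satisfied.

alarm=T, gpu=T, open=F, key=F, fan=T, net=F, hot=F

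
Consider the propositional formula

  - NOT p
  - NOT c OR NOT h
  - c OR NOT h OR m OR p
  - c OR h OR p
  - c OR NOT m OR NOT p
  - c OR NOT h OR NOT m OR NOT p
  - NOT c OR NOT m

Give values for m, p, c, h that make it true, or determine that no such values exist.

Unit clause (NOT p) forces p = False.
Set m = False.
Try c = False:
  (c OR NOT h OR m OR p) forces h = False.
  clause (c OR h OR p) is falsified — backtrack.
So c = True.
  then (NOT c OR NOT h) forces h = False.
Check each clause:
  (NOT p): NOT p holds.
  (NOT c OR NOT h): NOT h holds.
  (c OR NOT h OR m OR p): c holds.
  (c OR h OR p): c holds.
  (c OR NOT m OR NOT p): c holds.
  (c OR NOT h OR NOT m OR NOT p): c holds.
  (NOT c OR NOT m): NOT m holds.
All clauses satisfied.

m: False, p: False, c: True, h: False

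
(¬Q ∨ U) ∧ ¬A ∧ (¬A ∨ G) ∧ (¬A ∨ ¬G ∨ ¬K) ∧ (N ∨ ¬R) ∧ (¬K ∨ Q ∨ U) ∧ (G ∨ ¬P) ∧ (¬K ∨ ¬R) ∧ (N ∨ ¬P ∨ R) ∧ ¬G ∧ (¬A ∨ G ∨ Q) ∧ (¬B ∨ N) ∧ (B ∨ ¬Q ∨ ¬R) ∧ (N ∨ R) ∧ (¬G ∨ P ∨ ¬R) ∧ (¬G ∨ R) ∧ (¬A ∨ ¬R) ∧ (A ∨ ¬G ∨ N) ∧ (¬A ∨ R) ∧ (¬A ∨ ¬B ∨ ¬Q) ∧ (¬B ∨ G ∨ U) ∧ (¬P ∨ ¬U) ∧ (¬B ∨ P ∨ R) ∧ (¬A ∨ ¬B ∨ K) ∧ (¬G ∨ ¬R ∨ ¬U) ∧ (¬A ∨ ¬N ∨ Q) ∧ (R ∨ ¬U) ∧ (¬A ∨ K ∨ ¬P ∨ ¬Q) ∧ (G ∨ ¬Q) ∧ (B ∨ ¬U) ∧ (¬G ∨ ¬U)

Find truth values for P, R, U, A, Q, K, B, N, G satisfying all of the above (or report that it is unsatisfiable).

P=F, R=F, U=F, A=F, Q=F, K=F, B=F, N=T, G=F

Unit clause (¬A) forces A = False.
Unit clause (¬G) forces G = False.
In (G ∨ ¬Q) only ¬Q is left, so Q = False.
In (G ∨ ¬P) only ¬P is left, so P = False.
Set R = False.
  then (N ∨ R) forces N = True.
  then (¬B ∨ P ∨ R) forces B = False.
  then (R ∨ ¬U) forces U = False.
  then (¬K ∨ Q ∨ U) forces K = False.
All clauses satisfied.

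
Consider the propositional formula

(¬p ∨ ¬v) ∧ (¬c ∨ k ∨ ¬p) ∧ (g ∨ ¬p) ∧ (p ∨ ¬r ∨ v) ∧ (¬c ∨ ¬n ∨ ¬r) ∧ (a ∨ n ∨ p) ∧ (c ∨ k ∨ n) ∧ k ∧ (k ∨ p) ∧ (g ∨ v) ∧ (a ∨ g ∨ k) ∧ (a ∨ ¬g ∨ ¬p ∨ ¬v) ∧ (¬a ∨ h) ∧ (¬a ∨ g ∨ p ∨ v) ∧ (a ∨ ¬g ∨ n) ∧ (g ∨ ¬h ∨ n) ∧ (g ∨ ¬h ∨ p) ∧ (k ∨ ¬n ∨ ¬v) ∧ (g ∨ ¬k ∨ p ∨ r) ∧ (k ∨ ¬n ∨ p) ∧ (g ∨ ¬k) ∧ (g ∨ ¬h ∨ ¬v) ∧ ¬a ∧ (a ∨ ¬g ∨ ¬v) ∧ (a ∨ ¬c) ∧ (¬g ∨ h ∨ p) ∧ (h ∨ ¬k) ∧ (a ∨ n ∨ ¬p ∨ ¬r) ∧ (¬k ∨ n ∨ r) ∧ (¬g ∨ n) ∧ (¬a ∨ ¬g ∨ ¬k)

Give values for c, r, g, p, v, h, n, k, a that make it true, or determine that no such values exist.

Unit clause (k) forces k = True.
In (g ∨ ¬k) only g is left, so g = True.
Unit clause (¬a) forces a = False.
In (a ∨ ¬g ∨ ¬v) only ¬v is left, so v = False.
In (a ∨ ¬c) only ¬c is left, so c = False.
In (h ∨ ¬k) only h is left, so h = True.
In (¬g ∨ n) only n is left, so n = True.
Set r = False.
Set p = True.
All clauses satisfied.

c: False, r: False, g: True, p: True, v: False, h: True, n: True, k: True, a: False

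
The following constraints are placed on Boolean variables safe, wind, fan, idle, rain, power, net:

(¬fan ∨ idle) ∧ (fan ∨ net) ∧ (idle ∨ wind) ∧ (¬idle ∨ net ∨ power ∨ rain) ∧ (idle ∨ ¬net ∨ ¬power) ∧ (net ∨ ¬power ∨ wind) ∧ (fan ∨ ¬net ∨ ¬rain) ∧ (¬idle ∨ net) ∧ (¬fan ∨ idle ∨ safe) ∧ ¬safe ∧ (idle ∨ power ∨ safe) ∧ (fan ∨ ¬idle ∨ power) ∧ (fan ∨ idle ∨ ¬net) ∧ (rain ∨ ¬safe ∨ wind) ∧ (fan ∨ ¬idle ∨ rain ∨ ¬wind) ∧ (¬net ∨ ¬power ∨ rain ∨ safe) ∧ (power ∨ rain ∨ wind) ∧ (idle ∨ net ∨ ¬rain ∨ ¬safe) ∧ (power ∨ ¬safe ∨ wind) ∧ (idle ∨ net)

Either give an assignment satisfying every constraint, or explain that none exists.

Unit clause (¬safe) forces safe = False.
Set wind = False.
  then (idle ∨ wind) forces idle = True.
  then (¬idle ∨ net) forces net = True.
Try fan = False:
  (fan ∨ ¬net ∨ ¬rain) forces rain = False.
  (fan ∨ ¬idle ∨ power) forces power = True.
  clause (¬net ∨ ¬power ∨ rain ∨ safe) is falsified — backtrack.
So fan = True.
Set rain = True.
Set power = True.
All clauses satisfied.

safe = False, wind = False, fan = True, idle = True, rain = True, power = True, net = True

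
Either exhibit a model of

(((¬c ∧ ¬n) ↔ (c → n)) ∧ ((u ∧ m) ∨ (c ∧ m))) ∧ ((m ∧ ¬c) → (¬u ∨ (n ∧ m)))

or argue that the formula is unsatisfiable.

n: False, u: False, m: True, c: True

  ((¬c ∧ ¬n) ↔ (c → n)) ∧ ((u ∧ m) ∨ (c ∧ m)) = True
    (¬c ∧ ¬n) ↔ (c → n) = True
      ¬c ∧ ¬n = False
        ¬c = False
        ¬n = True
      c → n = False
    (u ∧ m) ∨ (c ∧ m) = True
      u ∧ m = False
      c ∧ m = True
  (m ∧ ¬c) → (¬u ∨ (n ∧ m)) = True
    m ∧ ¬c = False
      ¬c = False
    ¬u ∨ (n ∧ m) = True
      ¬u = True
      n ∧ m = False
Both conjuncts True, so the formula holds.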